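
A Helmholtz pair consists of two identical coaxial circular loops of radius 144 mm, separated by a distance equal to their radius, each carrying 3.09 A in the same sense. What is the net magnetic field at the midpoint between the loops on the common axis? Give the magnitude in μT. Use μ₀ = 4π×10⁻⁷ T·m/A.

B ≈ 19.3 μT

Each loop contributes B = μ₀IR²/[2(R²+z²)^(3/2)] on the axis, with z measured from that loop.
Loop 1 (z = 0.072 m): B₁ = 9.65×10⁻⁶ T. Loop 2 (z = 0.072 m): B₂ = 9.65×10⁻⁶ T.
The fields add: B = B₁ + B₂ = 1.93×10⁻⁵ T.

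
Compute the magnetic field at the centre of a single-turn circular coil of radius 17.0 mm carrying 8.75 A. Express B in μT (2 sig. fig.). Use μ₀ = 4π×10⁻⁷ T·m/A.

At the centre of a circular loop the Biot–Savart law gives B = μ₀I/(2R).
B = (4π×10⁻⁷ × 8.75) / (2 × 0.017) = 3.23×10⁻⁴ T.

B ≈ 320 μT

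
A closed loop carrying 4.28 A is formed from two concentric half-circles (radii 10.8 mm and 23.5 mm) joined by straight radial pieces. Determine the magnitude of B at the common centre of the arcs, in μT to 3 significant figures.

The radial connectors point toward the centre, so dl × r̂ = 0 and they contribute nothing.
Each semicircle gives μ₀I/(4R): inner arc 1.25×10⁻⁴ T, outer arc 5.72×10⁻⁵ T.
The two arcs carry current in opposite angular senses, so their fields oppose: B = |1.25×10⁻⁴ − 5.72×10⁻⁵| = 6.73×10⁻⁵ T.

B ≈ 67.3 μT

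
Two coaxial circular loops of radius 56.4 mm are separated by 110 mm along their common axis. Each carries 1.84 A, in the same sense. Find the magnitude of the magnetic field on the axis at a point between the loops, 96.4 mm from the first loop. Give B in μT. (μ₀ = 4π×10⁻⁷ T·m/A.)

Each loop contributes B = μ₀IR²/[2(R²+z²)^(3/2)] on the axis, with z measured from that loop.
Loop 1 (z = 0.0964 m): B₁ = 2.64×10⁻⁶ T. Loop 2 (z = 0.0136 m): B₂ = 1.88×10⁻⁵ T.
The fields add: B = B₁ + B₂ = 2.15×10⁻⁵ T.

B ≈ 21.5 μT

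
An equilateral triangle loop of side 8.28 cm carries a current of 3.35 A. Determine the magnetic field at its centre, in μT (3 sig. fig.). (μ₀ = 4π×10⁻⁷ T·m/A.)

B ≈ 72.8 μT

Each side is a finite straight segment at perpendicular distance d = a/(2 tan(π/3)) = 0.0239 m from the centre, with end-angles ±π/3.
One side contributes B₁ = (μ₀I/4πd)·2 sin(π/3) = 2.43×10⁻⁵ T.
All 3 sides add in the same direction: B = 3 × 2.43×10⁻⁵ = 7.28×10⁻⁵ T.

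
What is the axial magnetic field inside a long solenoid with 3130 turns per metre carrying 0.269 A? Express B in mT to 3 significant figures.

B ≈ 1.06 mT

Inside a long solenoid, B = μ₀nI with n = 3130 turns/m.
B = 4π×10⁻⁷ × 3130 × 0.269 = 1.06×10⁻³ T.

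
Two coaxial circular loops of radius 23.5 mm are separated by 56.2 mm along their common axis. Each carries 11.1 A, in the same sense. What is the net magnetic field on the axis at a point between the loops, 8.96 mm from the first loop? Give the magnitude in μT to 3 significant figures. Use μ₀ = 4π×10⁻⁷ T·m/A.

Each loop contributes B = μ₀IR²/[2(R²+z²)^(3/2)] on the axis, with z measured from that loop.
Loop 1 (z = 0.00896 m): B₁ = 2.42×10⁻⁴ T. Loop 2 (z = 0.04724 m): B₂ = 2.62×10⁻⁵ T.
The fields add: B = B₁ + B₂ = 2.68×10⁻⁴ T.

B ≈ 268 μT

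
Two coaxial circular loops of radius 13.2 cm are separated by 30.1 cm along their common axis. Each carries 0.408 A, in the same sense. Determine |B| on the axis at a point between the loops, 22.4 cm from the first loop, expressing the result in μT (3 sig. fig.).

B ≈ 1.51 μT

Each loop contributes B = μ₀IR²/[2(R²+z²)^(3/2)] on the axis, with z measured from that loop.
Loop 1 (z = 0.224 m): B₁ = 2.54×10⁻⁷ T. Loop 2 (z = 0.077 m): B₂ = 1.25×10⁻⁶ T.
The fields add: B = B₁ + B₂ = 1.51×10⁻⁶ T.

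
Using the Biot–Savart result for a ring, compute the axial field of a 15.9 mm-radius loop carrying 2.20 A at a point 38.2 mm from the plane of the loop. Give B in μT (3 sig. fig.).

On the axis of a circular loop, B = μ₀IR² / [2(R²+z²)^(3/2)].
R² + z² = (0.0159)² + (0.0382)² = 0.001712 m², and (R²+z²)^(3/2) = 7.08×10⁻⁵ m³.
B = (4π×10⁻⁷ × 2.20 × 0.0002528) / (2 × 7.08×10⁻⁵) = 4.93×10⁻⁶ T.

B ≈ 4.93 μT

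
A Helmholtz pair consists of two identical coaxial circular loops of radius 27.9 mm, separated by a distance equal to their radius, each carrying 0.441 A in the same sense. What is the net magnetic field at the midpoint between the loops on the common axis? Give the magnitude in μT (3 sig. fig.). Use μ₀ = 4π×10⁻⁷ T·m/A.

Each loop contributes B = μ₀IR²/[2(R²+z²)^(3/2)] on the axis, with z measured from that loop.
Loop 1 (z = 0.01395 m): B₁ = 7.11×10⁻⁶ T. Loop 2 (z = 0.01395 m): B₂ = 7.11×10⁻⁶ T.
The fields add: B = B₁ + B₂ = 1.42×10⁻⁵ T.

B ≈ 14.2 μT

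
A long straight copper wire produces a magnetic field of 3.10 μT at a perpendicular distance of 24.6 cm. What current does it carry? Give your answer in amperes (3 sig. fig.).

I ≈ 3.81 A

For a long straight wire B = μ₀I/(2πd), so I = 2πdB/μ₀.
I = 2π × 0.246 × 3.10×10⁻⁶ / (4π×10⁻⁷) = 3.81 A.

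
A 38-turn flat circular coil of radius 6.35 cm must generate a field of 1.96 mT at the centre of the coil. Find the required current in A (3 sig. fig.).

For an N-turn coil, B = Nμ₀I/(2R) with R = 0.0635 m, so I = 2RB/(Nμ₀) = 2 × 0.0635 × 1.96×10⁻³ / (38 × 4π×10⁻⁷) = 5.21 A.

I ≈ 5.21 A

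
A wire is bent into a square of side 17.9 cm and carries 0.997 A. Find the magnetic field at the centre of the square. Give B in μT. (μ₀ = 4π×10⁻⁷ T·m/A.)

B ≈ 6.30 μT

Each side is a finite straight segment at perpendicular distance d = a/(2 tan(π/4)) = 0.0895 m from the centre, with end-angles ±π/4.
One side contributes B₁ = (μ₀I/4πd)·2 sin(π/4) = 1.58×10⁻⁶ T.
All 4 sides add in the same direction: B = 4 × 1.58×10⁻⁶ = 6.30×10⁻⁶ T.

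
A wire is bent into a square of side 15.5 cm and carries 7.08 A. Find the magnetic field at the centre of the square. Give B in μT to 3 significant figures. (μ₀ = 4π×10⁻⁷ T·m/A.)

Each side is a finite straight segment at perpendicular distance d = a/(2 tan(π/4)) = 0.0775 m from the centre, with end-angles ±π/4.
One side contributes B₁ = (μ₀I/4πd)·2 sin(π/4) = 1.29×10⁻⁵ T.
All 4 sides add in the same direction: B = 4 × 1.29×10⁻⁵ = 5.17×10⁻⁵ T.

B ≈ 51.7 μT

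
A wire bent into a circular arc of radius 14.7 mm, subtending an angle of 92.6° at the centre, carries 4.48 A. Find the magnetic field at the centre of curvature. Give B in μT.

B ≈ 49.3 μT

The Biot–Savart field of a circular arc at its centre is B = μ₀Iφ/(4πR), with φ = 1.616 rad.
B = (4π×10⁻⁷ × 4.48 × 1.616) / (4π × 0.0147) = 4.93×10⁻⁵ T.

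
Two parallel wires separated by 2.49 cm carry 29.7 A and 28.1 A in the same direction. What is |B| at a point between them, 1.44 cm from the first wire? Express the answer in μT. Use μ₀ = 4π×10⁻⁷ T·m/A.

B ≈ 123 μT

Each long wire gives B = μ₀I/(2πd). Distances are d₁ = 0.0144 m and d₂ = 0.0105 m.
B₁ = 4.13×10⁻⁴ T, B₂ = 5.35×10⁻⁴ T.
Between parallel currents the two contributions point in opposite directions, so they subtract. B = |B₁ − B₂| = |4.13×10⁻⁴ − 5.35×10⁻⁴| = 1.23×10⁻⁴ T.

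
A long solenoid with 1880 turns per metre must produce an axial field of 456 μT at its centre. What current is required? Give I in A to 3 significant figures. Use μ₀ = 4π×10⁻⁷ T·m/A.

I ≈ 0.193 A

Inside a long solenoid B = μ₀nI with n = 1880 m⁻¹, so I = B/(μ₀n).
I = 4.56×10⁻⁴ / (4π×10⁻⁷ × 1880) = 0.193 A.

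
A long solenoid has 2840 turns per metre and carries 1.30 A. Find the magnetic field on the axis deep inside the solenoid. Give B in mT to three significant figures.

B ≈ 4.64 mT

Inside a long solenoid, B = μ₀nI with n = 2840 turns/m.
B = 4π×10⁻⁷ × 2840 × 1.30 = 4.64×10⁻³ T.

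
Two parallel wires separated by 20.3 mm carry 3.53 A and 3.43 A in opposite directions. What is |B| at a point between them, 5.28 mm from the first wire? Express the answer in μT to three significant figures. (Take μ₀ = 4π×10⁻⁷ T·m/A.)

B ≈ 179 μT

Each long wire gives B = μ₀I/(2πd). Distances are d₁ = 0.00528 m and d₂ = 0.01502 m.
B₁ = 1.34×10⁻⁴ T, B₂ = 4.57×10⁻⁵ T.
Between antiparallel currents both contributions point the same way, so they add. B = B₁ + B₂ = 1.34×10⁻⁴ + 4.57×10⁻⁵ = 1.79×10⁻⁴ T.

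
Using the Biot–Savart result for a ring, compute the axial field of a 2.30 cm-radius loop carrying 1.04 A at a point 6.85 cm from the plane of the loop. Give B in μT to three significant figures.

B ≈ 0.916 μT

On the axis of a circular loop, B = μ₀IR² / [2(R²+z²)^(3/2)].
R² + z² = (0.023)² + (0.0685)² = 0.005221 m², and (R²+z²)^(3/2) = 3.77×10⁻⁴ m³.
B = (4π×10⁻⁷ × 1.04 × 0.000529) / (2 × 3.77×10⁻⁴) = 9.16×10⁻⁷ T.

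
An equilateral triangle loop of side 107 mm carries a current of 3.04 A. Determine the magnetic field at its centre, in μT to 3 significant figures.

Each side is a finite straight segment at perpendicular distance d = a/(2 tan(π/3)) = 0.03089 m from the centre, with end-angles ±π/3.
One side contributes B₁ = (μ₀I/4πd)·2 sin(π/3) = 1.70×10⁻⁵ T.
All 3 sides add in the same direction: B = 3 × 1.70×10⁻⁵ = 5.11×10⁻⁵ T.

B ≈ 51.1 μT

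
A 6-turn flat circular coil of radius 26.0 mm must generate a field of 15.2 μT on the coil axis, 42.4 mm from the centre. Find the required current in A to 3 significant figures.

For an N-turn coil, B = Nμ₀IR²/[2(R²+z²)^(3/2)] with R = 0.026 m, z = 0.0424 m, so I = 2B(R²+z²)^(3/2)/(Nμ₀R²) = 2 × 1.52×10⁻⁵ × 1.23×10⁻⁴ / (6 × 4π×10⁻⁷ × 0.000676) = 0.734 A.

I ≈ 0.734 A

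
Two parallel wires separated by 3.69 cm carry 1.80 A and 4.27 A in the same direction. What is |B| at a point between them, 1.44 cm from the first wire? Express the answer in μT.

Each long wire gives B = μ₀I/(2πd). Distances are d₁ = 0.0144 m and d₂ = 0.0225 m.
B₁ = 2.50×10⁻⁵ T, B₂ = 3.80×10⁻⁵ T.
Between parallel currents the two contributions point in opposite directions, so they subtract. B = |B₁ − B₂| = |2.50×10⁻⁵ − 3.80×10⁻⁵| = 1.30×10⁻⁵ T.

B ≈ 13.0 μT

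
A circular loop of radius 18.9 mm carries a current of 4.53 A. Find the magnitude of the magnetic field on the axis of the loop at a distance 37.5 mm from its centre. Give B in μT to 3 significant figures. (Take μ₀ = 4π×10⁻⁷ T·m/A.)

B ≈ 13.7 μT

On the axis of a circular loop, B = μ₀IR² / [2(R²+z²)^(3/2)].
R² + z² = (0.0189)² + (0.0375)² = 0.001763 m², and (R²+z²)^(3/2) = 7.41×10⁻⁵ m³.
B = (4π×10⁻⁷ × 4.53 × 0.0003572) / (2 × 7.41×10⁻⁵) = 1.37×10⁻⁵ T.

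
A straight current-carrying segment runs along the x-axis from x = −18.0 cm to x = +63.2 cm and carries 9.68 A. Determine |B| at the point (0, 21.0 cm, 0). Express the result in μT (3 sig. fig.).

B ≈ 7.37 μT

For a finite straight segment, B = (μ₀I/4πd)(sinθ₁ + sinθ₂), where θ₁, θ₂ are the angles from the perpendicular to each end.
The perpendicular distance is d = 0.21 m; the end-offsets along the wire are a = 0.18 m and b = 0.632 m.
sinθ₁ = 0.18/√(0.18²+0.21²) = 0.6508; sinθ₂ = 0.632/√(0.632²+0.21²) = 0.9490.
B = (4π×10⁻⁷ × 9.68) / (4π × 0.21) × (0.6508 + 0.9490) = 7.37×10⁻⁶ T.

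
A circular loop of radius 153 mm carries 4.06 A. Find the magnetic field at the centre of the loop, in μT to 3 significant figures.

B ≈ 16.7 μT

At the centre of a circular loop the Biot–Savart law gives B = μ₀I/(2R).
B = (4π×10⁻⁷ × 4.06) / (2 × 0.153) = 1.67×10⁻⁵ T.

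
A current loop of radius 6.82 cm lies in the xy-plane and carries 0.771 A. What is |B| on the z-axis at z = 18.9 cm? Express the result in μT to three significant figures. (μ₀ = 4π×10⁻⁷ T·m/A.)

B ≈ 0.278 μT

On the axis of a circular loop, B = μ₀IR² / [2(R²+z²)^(3/2)].
R² + z² = (0.0682)² + (0.189)² = 0.04037 m², and (R²+z²)^(3/2) = 8.11×10⁻³ m³.
B = (4π×10⁻⁷ × 0.771 × 0.004651) / (2 × 8.11×10⁻³) = 2.78×10⁻⁷ T.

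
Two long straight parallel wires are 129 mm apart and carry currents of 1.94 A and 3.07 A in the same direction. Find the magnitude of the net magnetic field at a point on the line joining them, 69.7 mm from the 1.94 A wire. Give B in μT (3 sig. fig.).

Each long wire gives B = μ₀I/(2πd). Distances are d₁ = 0.0697 m and d₂ = 0.0593 m.
B₁ = 5.57×10⁻⁶ T, B₂ = 1.04×10⁻⁵ T.
Between parallel currents the two contributions point in opposite directions, so they subtract. B = |B₁ − B₂| = |5.57×10⁻⁶ − 1.04×10⁻⁵| = 4.79×10⁻⁶ T.

B ≈ 4.79 μT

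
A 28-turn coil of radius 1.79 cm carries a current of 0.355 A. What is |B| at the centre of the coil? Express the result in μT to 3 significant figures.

B ≈ 349 μT

For an N-turn flat coil, B = Nμ₀I/(2R) with R = 0.0179 m.
B = 28 × 1.25×10⁻⁵ T = 3.49×10⁻⁴ T.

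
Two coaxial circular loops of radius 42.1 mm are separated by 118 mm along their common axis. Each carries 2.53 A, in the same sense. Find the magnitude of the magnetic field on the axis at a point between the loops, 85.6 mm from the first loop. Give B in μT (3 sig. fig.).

B ≈ 22.0 μT

Each loop contributes B = μ₀IR²/[2(R²+z²)^(3/2)] on the axis, with z measured from that loop.
Loop 1 (z = 0.0856 m): B₁ = 3.25×10⁻⁶ T. Loop 2 (z = 0.0324 m): B₂ = 1.88×10⁻⁵ T.
The fields add: B = B₁ + B₂ = 2.20×10⁻⁵ T.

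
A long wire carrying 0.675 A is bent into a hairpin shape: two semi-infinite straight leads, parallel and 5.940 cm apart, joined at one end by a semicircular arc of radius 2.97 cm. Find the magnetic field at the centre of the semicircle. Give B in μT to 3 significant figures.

The semicircular arc contributes B_arc = μ₀I·π/(4πR) = μ₀I/(4R) = 7.14×10⁻⁶ T.
Each semi-infinite lead is at perpendicular distance R = 0.0297 m from the centre, with the perpendicular foot at its near end, so it contributes μ₀I/(4πR); both point the same way, together 4.55×10⁻⁶ T.
Arc and leads all point the same direction: B = 7.14×10⁻⁶ + 4.55×10⁻⁶ = 1.17×10⁻⁵ T.

B ≈ 11.7 μT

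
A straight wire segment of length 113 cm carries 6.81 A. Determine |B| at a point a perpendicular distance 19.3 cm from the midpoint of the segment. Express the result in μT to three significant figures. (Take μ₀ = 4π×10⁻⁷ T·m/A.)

B ≈ 6.68 μT

For a finite straight segment, B = (μ₀I/4πd)(sinθ₁ + sinθ₂), where θ₁, θ₂ are the angles from the perpendicular to each end.
The perpendicular from the point meets the wire at its midpoint, so each end is L/2 = 0.565 m away along the wire.
sinθ₁ = 0.565/√(0.565²+0.193²) = 0.9463; sinθ₂ = 0.565/√(0.565²+0.193²) = 0.9463.
B = (4π×10⁻⁷ × 6.81) / (4π × 0.193) × (0.9463 + 0.9463) = 6.68×10⁻⁶ T.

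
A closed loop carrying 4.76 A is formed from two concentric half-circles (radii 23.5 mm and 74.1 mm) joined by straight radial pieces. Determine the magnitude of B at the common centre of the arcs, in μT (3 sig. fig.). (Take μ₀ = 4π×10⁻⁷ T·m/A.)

B ≈ 43.5 μT

The radial connectors point toward the centre, so dl × r̂ = 0 and they contribute nothing.
Each semicircle gives μ₀I/(4R): inner arc 6.36×10⁻⁵ T, outer arc 2.02×10⁻⁵ T.
The two arcs carry current in opposite angular senses, so their fields oppose: B = |6.36×10⁻⁵ − 2.02×10⁻⁵| = 4.35×10⁻⁵ T.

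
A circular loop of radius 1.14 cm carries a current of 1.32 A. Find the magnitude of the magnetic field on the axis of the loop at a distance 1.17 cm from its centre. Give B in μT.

B ≈ 24.7 μT

On the axis of a circular loop, B = μ₀IR² / [2(R²+z²)^(3/2)].
R² + z² = (0.0114)² + (0.0117)² = 0.0002669 m², and (R²+z²)^(3/2) = 4.36×10⁻⁶ m³.
B = (4π×10⁻⁷ × 1.32 × 0.00013) / (2 × 4.36×10⁻⁶) = 2.47×10⁻⁵ T.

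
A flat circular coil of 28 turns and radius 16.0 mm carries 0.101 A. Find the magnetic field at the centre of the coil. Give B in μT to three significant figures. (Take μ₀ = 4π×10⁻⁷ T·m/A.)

For an N-turn flat coil, B = Nμ₀I/(2R) with R = 0.016 m.
B = 28 × 3.97×10⁻⁶ T = 1.11×10⁻⁴ T.

B ≈ 111 μT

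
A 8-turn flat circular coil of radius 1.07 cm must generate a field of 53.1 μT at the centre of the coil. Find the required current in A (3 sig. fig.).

I ≈ 0.113 A

For an N-turn coil, B = Nμ₀I/(2R) with R = 0.0107 m, so I = 2RB/(Nμ₀) = 2 × 0.0107 × 5.31×10⁻⁵ / (8 × 4π×10⁻⁷) = 0.113 A.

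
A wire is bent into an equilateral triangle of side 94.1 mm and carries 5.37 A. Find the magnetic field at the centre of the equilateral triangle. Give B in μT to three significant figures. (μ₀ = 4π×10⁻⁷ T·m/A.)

Each side is a finite straight segment at perpendicular distance d = a/(2 tan(π/3)) = 0.02716 m from the centre, with end-angles ±π/3.
One side contributes B₁ = (μ₀I/4πd)·2 sin(π/3) = 3.42×10⁻⁵ T.
All 3 sides add in the same direction: B = 3 × 3.42×10⁻⁵ = 1.03×10⁻⁴ T.

B ≈ 103 μT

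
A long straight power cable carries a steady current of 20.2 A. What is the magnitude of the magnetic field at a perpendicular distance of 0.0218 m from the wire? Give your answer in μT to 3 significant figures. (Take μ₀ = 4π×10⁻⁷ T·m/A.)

B ≈ 185 μT

For an infinitely long straight wire, B = μ₀I/(2πd).
B = (4π×10⁻⁷ × 20.2) / (2π × 0.0218) = 1.85×10⁻⁴ T.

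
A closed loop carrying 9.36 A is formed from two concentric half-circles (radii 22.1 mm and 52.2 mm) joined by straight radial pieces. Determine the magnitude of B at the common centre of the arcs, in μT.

The radial connectors point toward the centre, so dl × r̂ = 0 and they contribute nothing.
Each semicircle gives μ₀I/(4R): inner arc 1.33×10⁻⁴ T, outer arc 5.63×10⁻⁵ T.
The two arcs carry current in opposite angular senses, so their fields oppose: B = |1.33×10⁻⁴ − 5.63×10⁻⁵| = 7.67×10⁻⁵ T.

B ≈ 76.7 μT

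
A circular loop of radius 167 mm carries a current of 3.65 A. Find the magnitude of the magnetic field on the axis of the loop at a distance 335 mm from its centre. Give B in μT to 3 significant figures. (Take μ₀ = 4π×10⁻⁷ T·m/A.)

On the axis of a circular loop, B = μ₀IR² / [2(R²+z²)^(3/2)].
R² + z² = (0.167)² + (0.335)² = 0.1401 m², and (R²+z²)^(3/2) = 5.24×10⁻² m³.
B = (4π×10⁻⁷ × 3.65 × 0.02789) / (2 × 5.24×10⁻²) = 1.22×10⁻⁶ T.

B ≈ 1.22 μT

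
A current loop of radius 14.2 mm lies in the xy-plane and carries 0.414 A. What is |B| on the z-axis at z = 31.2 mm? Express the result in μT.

On the axis of a circular loop, B = μ₀IR² / [2(R²+z²)^(3/2)].
R² + z² = (0.0142)² + (0.0312)² = 0.001175 m², and (R²+z²)^(3/2) = 4.03×10⁻⁵ m³.
B = (4π×10⁻⁷ × 0.414 × 0.0002016) / (2 × 4.03×10⁻⁵) = 1.30×10⁻⁶ T.

B ≈ 1.30 μT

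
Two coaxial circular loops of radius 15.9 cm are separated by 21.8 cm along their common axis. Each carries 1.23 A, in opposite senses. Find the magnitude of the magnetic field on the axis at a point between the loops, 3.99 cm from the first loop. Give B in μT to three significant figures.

Each loop contributes B = μ₀IR²/[2(R²+z²)^(3/2)] on the axis, with z measured from that loop.
Loop 1 (z = 0.0399 m): B₁ = 4.44×10⁻⁶ T. Loop 2 (z = 0.1781 m): B₂ = 1.44×10⁻⁶ T.
The fields oppose: B = |B₁ − B₂| = 3.00×10⁻⁶ T.

B ≈ 3.00 μT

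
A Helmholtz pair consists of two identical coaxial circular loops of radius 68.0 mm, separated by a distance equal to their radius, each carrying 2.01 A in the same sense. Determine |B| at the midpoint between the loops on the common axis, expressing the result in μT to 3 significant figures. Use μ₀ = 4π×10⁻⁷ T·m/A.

Each loop contributes B = μ₀IR²/[2(R²+z²)^(3/2)] on the axis, with z measured from that loop.
Loop 1 (z = 0.034 m): B₁ = 1.33×10⁻⁵ T. Loop 2 (z = 0.034 m): B₂ = 1.33×10⁻⁵ T.
The fields add: B = B₁ + B₂ = 2.66×10⁻⁵ T.

B ≈ 26.6 μT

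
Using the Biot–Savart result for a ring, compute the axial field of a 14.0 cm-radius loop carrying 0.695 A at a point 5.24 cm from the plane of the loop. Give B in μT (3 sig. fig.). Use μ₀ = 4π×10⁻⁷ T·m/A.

B ≈ 2.56 μT

On the axis of a circular loop, B = μ₀IR² / [2(R²+z²)^(3/2)].
R² + z² = (0.14)² + (0.0524)² = 0.02235 m², and (R²+z²)^(3/2) = 3.34×10⁻³ m³.
B = (4π×10⁻⁷ × 0.695 × 0.0196) / (2 × 3.34×10⁻³) = 2.56×10⁻⁶ T.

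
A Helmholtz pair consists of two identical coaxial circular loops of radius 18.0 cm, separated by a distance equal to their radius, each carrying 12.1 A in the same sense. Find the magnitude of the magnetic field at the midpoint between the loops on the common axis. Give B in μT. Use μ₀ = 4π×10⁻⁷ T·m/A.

Each loop contributes B = μ₀IR²/[2(R²+z²)^(3/2)] on the axis, with z measured from that loop.
Loop 1 (z = 0.09 m): B₁ = 3.02×10⁻⁵ T. Loop 2 (z = 0.09 m): B₂ = 3.02×10⁻⁵ T.
The fields add: B = B₁ + B₂ = 6.04×10⁻⁵ T.

B ≈ 60.4 μT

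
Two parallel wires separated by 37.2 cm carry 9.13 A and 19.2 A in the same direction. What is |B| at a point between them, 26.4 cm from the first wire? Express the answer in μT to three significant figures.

B ≈ 28.6 μT

Each long wire gives B = μ₀I/(2πd). Distances are d₁ = 0.264 m and d₂ = 0.108 m.
B₁ = 6.92×10⁻⁶ T, B₂ = 3.56×10⁻⁵ T.
Between parallel currents the two contributions point in opposite directions, so they subtract. B = |B₁ − B₂| = |6.92×10⁻⁶ − 3.56×10⁻⁵| = 2.86×10⁻⁵ T.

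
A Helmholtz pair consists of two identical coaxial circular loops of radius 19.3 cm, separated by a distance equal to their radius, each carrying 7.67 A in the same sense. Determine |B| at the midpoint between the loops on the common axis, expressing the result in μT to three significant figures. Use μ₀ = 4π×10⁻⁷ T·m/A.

Each loop contributes B = μ₀IR²/[2(R²+z²)^(3/2)] on the axis, with z measured from that loop.
Loop 1 (z = 0.0965 m): B₁ = 1.79×10⁻⁵ T. Loop 2 (z = 0.0965 m): B₂ = 1.79×10⁻⁵ T.
The fields add: B = B₁ + B₂ = 3.57×10⁻⁵ T.

B ≈ 35.7 μT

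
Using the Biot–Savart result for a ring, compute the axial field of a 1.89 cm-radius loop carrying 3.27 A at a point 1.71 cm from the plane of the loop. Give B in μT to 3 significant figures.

B ≈ 44.3 μT

On the axis of a circular loop, B = μ₀IR² / [2(R²+z²)^(3/2)].
R² + z² = (0.0189)² + (0.0171)² = 0.0006496 m², and (R²+z²)^(3/2) = 1.66×10⁻⁵ m³.
B = (4π×10⁻⁷ × 3.27 × 0.0003572) / (2 × 1.66×10⁻⁵) = 4.43×10⁻⁵ T.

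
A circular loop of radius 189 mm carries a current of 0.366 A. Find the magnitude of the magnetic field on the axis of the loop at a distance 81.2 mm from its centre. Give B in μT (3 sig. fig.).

B ≈ 0.944 μT

On the axis of a circular loop, B = μ₀IR² / [2(R²+z²)^(3/2)].
R² + z² = (0.189)² + (0.0812)² = 0.04231 m², and (R²+z²)^(3/2) = 8.70×10⁻³ m³.
B = (4π×10⁻⁷ × 0.366 × 0.03572) / (2 × 8.70×10⁻³) = 9.44×10⁻⁷ T.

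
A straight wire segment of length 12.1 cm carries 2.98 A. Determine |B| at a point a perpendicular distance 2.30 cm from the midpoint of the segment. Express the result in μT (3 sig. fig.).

For a finite straight segment, B = (μ₀I/4πd)(sinθ₁ + sinθ₂), where θ₁, θ₂ are the angles from the perpendicular to each end.
The perpendicular from the point meets the wire at its midpoint, so each end is L/2 = 0.0605 m away along the wire.
sinθ₁ = 0.0605/√(0.0605²+0.023²) = 0.9347; sinθ₂ = 0.0605/√(0.0605²+0.023²) = 0.9347.
B = (4π×10⁻⁷ × 2.98) / (4π × 0.023) × (0.9347 + 0.9347) = 2.42×10⁻⁵ T.

B ≈ 24.2 μT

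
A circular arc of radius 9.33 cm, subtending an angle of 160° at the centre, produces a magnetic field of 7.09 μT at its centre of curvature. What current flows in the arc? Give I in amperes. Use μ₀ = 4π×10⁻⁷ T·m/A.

I ≈ 2.37 A

For a circular arc, B = μ₀Iφ/(4πR) with φ in radians; here φ = 2.793 rad.
So I = 4πRB/(μ₀φ) = 4π × 0.0933 × 7.09×10⁻⁶ / (4π×10⁻⁷ × 2.793) = 2.37 A.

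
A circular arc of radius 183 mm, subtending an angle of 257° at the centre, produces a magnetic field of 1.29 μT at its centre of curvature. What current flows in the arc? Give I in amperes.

I ≈ 0.526 A

For a circular arc, B = μ₀Iφ/(4πR) with φ in radians; here φ = 4.485 rad.
So I = 4πRB/(μ₀φ) = 4π × 0.183 × 1.29×10⁻⁶ / (4π×10⁻⁷ × 4.485) = 0.526 A.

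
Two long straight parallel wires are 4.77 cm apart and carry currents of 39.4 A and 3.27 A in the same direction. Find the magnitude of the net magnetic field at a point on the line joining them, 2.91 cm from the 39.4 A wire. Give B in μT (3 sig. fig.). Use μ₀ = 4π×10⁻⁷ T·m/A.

Each long wire gives B = μ₀I/(2πd). Distances are d₁ = 0.0291 m and d₂ = 0.0186 m.
B₁ = 2.71×10⁻⁴ T, B₂ = 3.52×10⁻⁵ T.
Between parallel currents the two contributions point in opposite directions, so they subtract. B = |B₁ − B₂| = |2.71×10⁻⁴ − 3.52×10⁻⁵| = 2.36×10⁻⁴ T.

B ≈ 236 μT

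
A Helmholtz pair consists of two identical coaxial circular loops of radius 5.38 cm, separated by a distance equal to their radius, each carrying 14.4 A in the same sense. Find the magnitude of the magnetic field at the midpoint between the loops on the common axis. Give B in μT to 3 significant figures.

Each loop contributes B = μ₀IR²/[2(R²+z²)^(3/2)] on the axis, with z measured from that loop.
Loop 1 (z = 0.0269 m): B₁ = 1.20×10⁻⁴ T. Loop 2 (z = 0.0269 m): B₂ = 1.20×10⁻⁴ T.
The fields add: B = B₁ + B₂ = 2.41×10⁻⁴ T.

B ≈ 241 μT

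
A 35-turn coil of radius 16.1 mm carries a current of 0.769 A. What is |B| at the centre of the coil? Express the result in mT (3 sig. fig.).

B ≈ 1.05 mT

For an N-turn flat coil, B = Nμ₀I/(2R) with R = 0.0161 m.
B = 35 × 3.00×10⁻⁵ T = 1.05×10⁻³ T.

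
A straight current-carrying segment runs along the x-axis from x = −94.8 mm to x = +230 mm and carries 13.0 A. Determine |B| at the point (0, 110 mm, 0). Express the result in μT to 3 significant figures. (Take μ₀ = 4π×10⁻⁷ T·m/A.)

For a finite straight segment, B = (μ₀I/4πd)(sinθ₁ + sinθ₂), where θ₁, θ₂ are the angles from the perpendicular to each end.
The perpendicular distance is d = 0.11 m; the end-offsets along the wire are a = 0.0948 m and b = 0.23 m.
sinθ₁ = 0.0948/√(0.0948²+0.11²) = 0.6528; sinθ₂ = 0.23/√(0.23²+0.11²) = 0.9021.
B = (4π×10⁻⁷ × 13.0) / (4π × 0.11) × (0.6528 + 0.9021) = 1.84×10⁻⁵ T.

B ≈ 18.4 μT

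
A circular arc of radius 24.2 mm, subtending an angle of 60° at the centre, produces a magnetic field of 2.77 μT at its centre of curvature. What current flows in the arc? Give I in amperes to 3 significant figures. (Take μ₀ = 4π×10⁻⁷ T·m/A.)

I ≈ 0.640 A

For a circular arc, B = μ₀Iφ/(4πR) with φ in radians; here φ = 1.047 rad.
So I = 4πRB/(μ₀φ) = 4π × 0.0242 × 2.77×10⁻⁶ / (4π×10⁻⁷ × 1.047) = 0.640 A.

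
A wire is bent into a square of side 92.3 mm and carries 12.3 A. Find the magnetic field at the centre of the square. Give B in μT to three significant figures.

Each side is a finite straight segment at perpendicular distance d = a/(2 tan(π/4)) = 0.04615 m from the centre, with end-angles ±π/4.
One side contributes B₁ = (μ₀I/4πd)·2 sin(π/4) = 3.77×10⁻⁵ T.
All 4 sides add in the same direction: B = 4 × 3.77×10⁻⁵ = 1.51×10⁻⁴ T.

B ≈ 151 μT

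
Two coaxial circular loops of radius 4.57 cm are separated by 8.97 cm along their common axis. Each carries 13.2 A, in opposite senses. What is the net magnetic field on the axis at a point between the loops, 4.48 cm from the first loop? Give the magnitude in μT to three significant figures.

Each loop contributes B = μ₀IR²/[2(R²+z²)^(3/2)] on the axis, with z measured from that loop.
Loop 1 (z = 0.0448 m): B₁ = 6.61×10⁻⁵ T. Loop 2 (z = 0.0449 m): B₂ = 6.59×10⁻⁵ T.
The fields oppose: B = |B₁ − B₂| = 2.17×10⁻⁷ T.

B ≈ 0.217 μT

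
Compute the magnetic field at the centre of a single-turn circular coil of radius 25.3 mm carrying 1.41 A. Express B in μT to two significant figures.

B ≈ 35 μT

At the centre of a circular loop the Biot–Savart law gives B = μ₀I/(2R).
B = (4π×10⁻⁷ × 1.41) / (2 × 0.0253) = 3.50×10⁻⁵ T.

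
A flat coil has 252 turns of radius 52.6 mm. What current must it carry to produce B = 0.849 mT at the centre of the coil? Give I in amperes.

I ≈ 0.282 A

For an N-turn coil, B = Nμ₀I/(2R) with R = 0.0526 m, so I = 2RB/(Nμ₀) = 2 × 0.0526 × 8.49×10⁻⁴ / (252 × 4π×10⁻⁷) = 0.282 A.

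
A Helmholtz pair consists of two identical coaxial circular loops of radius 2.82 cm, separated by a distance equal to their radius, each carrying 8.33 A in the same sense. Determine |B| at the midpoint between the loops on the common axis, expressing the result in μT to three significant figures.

Each loop contributes B = μ₀IR²/[2(R²+z²)^(3/2)] on the axis, with z measured from that loop.
Loop 1 (z = 0.0141 m): B₁ = 1.33×10⁻⁴ T. Loop 2 (z = 0.0141 m): B₂ = 1.33×10⁻⁴ T.
The fields add: B = B₁ + B₂ = 2.66×10⁻⁴ T.

B ≈ 266 μT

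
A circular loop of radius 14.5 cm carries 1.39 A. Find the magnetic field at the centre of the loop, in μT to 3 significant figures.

At the centre of a circular loop the Biot–Savart law gives B = μ₀I/(2R).
B = (4π×10⁻⁷ × 1.39) / (2 × 0.145) = 6.02×10⁻⁶ T.

B ≈ 6.02 μT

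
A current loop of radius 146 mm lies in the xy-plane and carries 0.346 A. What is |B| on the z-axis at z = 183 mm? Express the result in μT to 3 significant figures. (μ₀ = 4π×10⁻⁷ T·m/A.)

On the axis of a circular loop, B = μ₀IR² / [2(R²+z²)^(3/2)].
R² + z² = (0.146)² + (0.183)² = 0.0548 m², and (R²+z²)^(3/2) = 1.28×10⁻² m³.
B = (4π×10⁻⁷ × 0.346 × 0.02132) / (2 × 1.28×10⁻²) = 3.61×10⁻⁷ T.

B ≈ 0.361 μT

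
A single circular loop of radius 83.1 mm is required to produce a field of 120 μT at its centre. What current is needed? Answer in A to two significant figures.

I ≈ 16 A

At the centre of a circular loop B = μ₀I/(2R), so I = 2RB/μ₀.
With R = 0.0831 m, I = 2 × 0.0831 × 1.20×10⁻⁴ / (4π×10⁻⁷) = 15.9 A.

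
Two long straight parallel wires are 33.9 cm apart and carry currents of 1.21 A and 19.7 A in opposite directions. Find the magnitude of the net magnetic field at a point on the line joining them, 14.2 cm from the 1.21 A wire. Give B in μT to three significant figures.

Each long wire gives B = μ₀I/(2πd). Distances are d₁ = 0.142 m and d₂ = 0.197 m.
B₁ = 1.70×10⁻⁶ T, B₂ = 2.00×10⁻⁵ T.
Between antiparallel currents both contributions point the same way, so they add. B = B₁ + B₂ = 1.70×10⁻⁶ + 2.00×10⁻⁵ = 2.17×10⁻⁵ T.

B ≈ 21.7 μT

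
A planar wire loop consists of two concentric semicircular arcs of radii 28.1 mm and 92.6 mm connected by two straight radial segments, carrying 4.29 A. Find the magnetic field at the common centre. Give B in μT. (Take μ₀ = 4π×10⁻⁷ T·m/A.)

The radial connectors point toward the centre, so dl × r̂ = 0 and they contribute nothing.
Each semicircle gives μ₀I/(4R): inner arc 4.80×10⁻⁵ T, outer arc 1.46×10⁻⁵ T.
The two arcs carry current in opposite angular senses, so their fields oppose: B = |4.80×10⁻⁵ − 1.46×10⁻⁵| = 3.34×10⁻⁵ T.

B ≈ 33.4 μT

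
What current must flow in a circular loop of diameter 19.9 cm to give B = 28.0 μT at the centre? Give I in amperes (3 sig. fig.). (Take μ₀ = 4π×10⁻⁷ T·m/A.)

At the centre of a circular loop B = μ₀I/(2R), so I = 2RB/μ₀.
With R = 0.0995 m, I = 2 × 0.0995 × 2.80×10⁻⁵ / (4π×10⁻⁷) = 4.43 A.

I ≈ 4.43 A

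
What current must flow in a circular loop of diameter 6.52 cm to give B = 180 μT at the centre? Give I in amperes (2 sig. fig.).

At the centre of a circular loop B = μ₀I/(2R), so I = 2RB/μ₀.
With R = 0.0326 m, I = 2 × 0.0326 × 1.80×10⁻⁴ / (4π×10⁻⁷) = 9.34 A.

I ≈ 9.3 A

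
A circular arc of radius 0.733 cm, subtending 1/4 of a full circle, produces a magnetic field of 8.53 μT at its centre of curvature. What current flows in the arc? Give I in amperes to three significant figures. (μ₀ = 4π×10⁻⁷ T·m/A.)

I ≈ 0.398 A

For a circular arc, B = μ₀Iφ/(4πR) with φ in radians; here φ = 1.571 rad.
So I = 4πRB/(μ₀φ) = 4π × 0.00733 × 8.53×10⁻⁶ / (4π×10⁻⁷ × 1.571) = 0.398 A.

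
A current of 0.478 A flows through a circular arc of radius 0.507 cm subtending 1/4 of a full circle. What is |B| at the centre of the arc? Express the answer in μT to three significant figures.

The Biot–Savart field of a circular arc at its centre is B = μ₀Iφ/(4πR), with φ = 1.571 rad.
B = (4π×10⁻⁷ × 0.478 × 1.571) / (4π × 0.00507) = 1.48×10⁻⁵ T.

B ≈ 14.8 μT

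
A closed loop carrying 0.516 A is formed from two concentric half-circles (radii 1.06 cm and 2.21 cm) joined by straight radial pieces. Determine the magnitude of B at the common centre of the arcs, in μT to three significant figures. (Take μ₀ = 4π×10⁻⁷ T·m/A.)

The radial connectors point toward the centre, so dl × r̂ = 0 and they contribute nothing.
Each semicircle gives μ₀I/(4R): inner arc 1.53×10⁻⁵ T, outer arc 7.34×10⁻⁶ T.
The two arcs carry current in opposite angular senses, so their fields oppose: B = |1.53×10⁻⁵ − 7.34×10⁻⁶| = 7.96×10⁻⁶ T.

B ≈ 7.96 μT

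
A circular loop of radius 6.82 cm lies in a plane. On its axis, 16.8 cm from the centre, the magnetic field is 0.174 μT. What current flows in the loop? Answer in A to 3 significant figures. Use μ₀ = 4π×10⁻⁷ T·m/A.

I ≈ 0.355 A

On the axis of a loop, B = μ₀IR²/[2(R²+z²)^(3/2)], so I = 2B(R²+z²)^(3/2)/(μ₀R²).
R² + z² = 0.004651 + 0.02822 = 0.03288 m²; raised to 3/2 gives 5.96×10⁻³ m³.
I = 2 × 1.74×10⁻⁷ × 5.96×10⁻³ / (1.26×10⁻⁶ × 0.004651) = 0.355 A.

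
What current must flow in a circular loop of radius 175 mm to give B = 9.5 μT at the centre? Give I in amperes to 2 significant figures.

I ≈ 2.6 A

At the centre of a circular loop B = μ₀I/(2R), so I = 2RB/μ₀.
With R = 0.175 m, I = 2 × 0.175 × 9.50×10⁻⁶ / (4π×10⁻⁷) = 2.65 A.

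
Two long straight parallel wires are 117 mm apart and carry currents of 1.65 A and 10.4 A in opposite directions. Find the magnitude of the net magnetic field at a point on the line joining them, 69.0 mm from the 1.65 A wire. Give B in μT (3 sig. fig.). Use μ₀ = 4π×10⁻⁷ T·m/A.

Each long wire gives B = μ₀I/(2πd). Distances are d₁ = 0.069 m and d₂ = 0.048 m.
B₁ = 4.78×10⁻⁶ T, B₂ = 4.33×10⁻⁵ T.
Between antiparallel currents both contributions point the same way, so they add. B = B₁ + B₂ = 4.78×10⁻⁶ + 4.33×10⁻⁵ = 4.81×10⁻⁵ T.

B ≈ 48.1 μT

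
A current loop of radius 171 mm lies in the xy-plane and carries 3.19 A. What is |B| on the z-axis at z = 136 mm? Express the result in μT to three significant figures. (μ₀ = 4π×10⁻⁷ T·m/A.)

On the axis of a circular loop, B = μ₀IR² / [2(R²+z²)^(3/2)].
R² + z² = (0.171)² + (0.136)² = 0.04774 m², and (R²+z²)^(3/2) = 1.04×10⁻² m³.
B = (4π×10⁻⁷ × 3.19 × 0.02924) / (2 × 1.04×10⁻²) = 5.62×10⁻⁶ T.

B ≈ 5.62 μT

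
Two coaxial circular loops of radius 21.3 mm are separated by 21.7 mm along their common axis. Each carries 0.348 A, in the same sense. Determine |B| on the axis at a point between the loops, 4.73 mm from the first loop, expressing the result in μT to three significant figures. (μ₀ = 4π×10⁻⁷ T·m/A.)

Each loop contributes B = μ₀IR²/[2(R²+z²)^(3/2)] on the axis, with z measured from that loop.
Loop 1 (z = 0.00473 m): B₁ = 9.55×10⁻⁶ T. Loop 2 (z = 0.01697 m): B₂ = 4.91×10⁻⁶ T.
The fields add: B = B₁ + B₂ = 1.45×10⁻⁵ T.

B ≈ 14.5 μT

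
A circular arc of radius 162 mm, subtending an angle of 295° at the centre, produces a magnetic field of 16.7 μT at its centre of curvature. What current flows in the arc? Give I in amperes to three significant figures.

I ≈ 5.25 A

For a circular arc, B = μ₀Iφ/(4πR) with φ in radians; here φ = 5.149 rad.
So I = 4πRB/(μ₀φ) = 4π × 0.162 × 1.67×10⁻⁵ / (4π×10⁻⁷ × 5.149) = 5.25 A.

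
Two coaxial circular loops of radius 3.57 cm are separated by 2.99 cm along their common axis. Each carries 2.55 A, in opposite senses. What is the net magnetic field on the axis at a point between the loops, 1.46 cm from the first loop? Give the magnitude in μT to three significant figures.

B ≈ 0.738 μT

Each loop contributes B = μ₀IR²/[2(R²+z²)^(3/2)] on the axis, with z measured from that loop.
Loop 1 (z = 0.0146 m): B₁ = 3.56×10⁻⁵ T. Loop 2 (z = 0.0153 m): B₂ = 3.49×10⁻⁵ T.
The fields oppose: B = |B₁ − B₂| = 7.38×10⁻⁷ T.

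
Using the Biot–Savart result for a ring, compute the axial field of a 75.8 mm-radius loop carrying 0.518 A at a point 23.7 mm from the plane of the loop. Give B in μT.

On the axis of a circular loop, B = μ₀IR² / [2(R²+z²)^(3/2)].
R² + z² = (0.0758)² + (0.0237)² = 0.006307 m², and (R²+z²)^(3/2) = 5.01×10⁻⁴ m³.
B = (4π×10⁻⁷ × 0.518 × 0.005746) / (2 × 5.01×10⁻⁴) = 3.73×10⁻⁶ T.

B ≈ 3.73 μT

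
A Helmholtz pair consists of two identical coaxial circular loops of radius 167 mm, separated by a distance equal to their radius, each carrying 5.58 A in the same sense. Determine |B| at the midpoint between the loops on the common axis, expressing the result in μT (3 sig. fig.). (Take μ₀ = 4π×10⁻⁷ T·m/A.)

B ≈ 30.0 μT

Each loop contributes B = μ₀IR²/[2(R²+z²)^(3/2)] on the axis, with z measured from that loop.
Loop 1 (z = 0.0835 m): B₁ = 1.50×10⁻⁵ T. Loop 2 (z = 0.0835 m): B₂ = 1.50×10⁻⁵ T.
The fields add: B = B₁ + B₂ = 3.00×10⁻⁵ T.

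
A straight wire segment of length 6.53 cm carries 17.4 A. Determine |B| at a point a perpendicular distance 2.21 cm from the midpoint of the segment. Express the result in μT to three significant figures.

For a finite straight segment, B = (μ₀I/4πd)(sinθ₁ + sinθ₂), where θ₁, θ₂ are the angles from the perpendicular to each end.
The perpendicular from the point meets the wire at its midpoint, so each end is L/2 = 0.03265 m away along the wire.
sinθ₁ = 0.03265/√(0.03265²+0.0221²) = 0.8281; sinθ₂ = 0.03265/√(0.03265²+0.0221²) = 0.8281.
B = (4π×10⁻⁷ × 17.4) / (4π × 0.0221) × (0.8281 + 0.8281) = 1.30×10⁻⁴ T.

B ≈ 130 μT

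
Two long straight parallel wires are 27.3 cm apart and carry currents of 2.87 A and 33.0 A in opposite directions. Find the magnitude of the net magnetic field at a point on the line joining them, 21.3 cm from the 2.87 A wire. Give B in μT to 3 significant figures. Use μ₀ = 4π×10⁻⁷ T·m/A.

B ≈ 113 μT

Each long wire gives B = μ₀I/(2πd). Distances are d₁ = 0.213 m and d₂ = 0.06 m.
B₁ = 2.69×10⁻⁶ T, B₂ = 1.10×10⁻⁴ T.
Between antiparallel currents both contributions point the same way, so they add. B = B₁ + B₂ = 2.69×10⁻⁶ + 1.10×10⁻⁴ = 1.13×10⁻⁴ T.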